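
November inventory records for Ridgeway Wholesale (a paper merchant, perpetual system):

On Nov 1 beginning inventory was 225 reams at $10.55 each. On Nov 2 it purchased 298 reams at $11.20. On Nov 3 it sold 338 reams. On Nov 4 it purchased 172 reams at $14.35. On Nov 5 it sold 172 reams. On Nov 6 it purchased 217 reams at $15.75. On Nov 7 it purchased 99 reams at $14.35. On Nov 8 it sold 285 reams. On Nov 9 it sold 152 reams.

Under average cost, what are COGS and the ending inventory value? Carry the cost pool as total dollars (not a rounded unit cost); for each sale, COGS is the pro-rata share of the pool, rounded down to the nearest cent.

After Nov 1: 225 on hand, pool $2,373.75 (≈ $10.5500 each)
After Nov 2: 523 on hand, pool $5,711.35 (≈ $10.9204 each)
Nov 3, sell 338: 338/523 × $5,711.35 → $3,691.08
After Nov 4: 357 on hand, pool $4,488.47 (≈ $12.5727 each)
Nov 5, sell 172: 172/357 × $4,488.47 → $2,162.51
After Nov 6: 402 on hand, pool $5,743.71 (≈ $14.2878 each)
After Nov 7: 501 on hand, pool $7,164.36 (≈ $14.3001 each)
Nov 8, sell 285: 285/501 × $7,164.36 → $4,075.53
Nov 9, sell 152: 152/216 × $3,088.83 → $2,173.62
Total COGS = $3,691.08 + $2,162.51 + $4,075.53 + $2,173.62 = $12,102.74
Ending inventory (cost pool remaining) = $915.21
Check: goods available $13,017.95 = COGS $12,102.74 + ending $915.21

COGS = $12,102.74; ending inventory = $915.21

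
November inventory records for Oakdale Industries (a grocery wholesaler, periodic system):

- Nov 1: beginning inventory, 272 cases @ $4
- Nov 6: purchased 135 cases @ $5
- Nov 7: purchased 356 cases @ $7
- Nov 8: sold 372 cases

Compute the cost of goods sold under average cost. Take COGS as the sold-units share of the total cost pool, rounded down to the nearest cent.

COGS = $2,074.52

Nov 8, sell 372: 372/763 × $4,255.00 → $2,074.52
Ending inventory (cost pool remaining) = $2,180.48
Check: goods available $4,255.00 = COGS $2,074.52 + ending $2,180.48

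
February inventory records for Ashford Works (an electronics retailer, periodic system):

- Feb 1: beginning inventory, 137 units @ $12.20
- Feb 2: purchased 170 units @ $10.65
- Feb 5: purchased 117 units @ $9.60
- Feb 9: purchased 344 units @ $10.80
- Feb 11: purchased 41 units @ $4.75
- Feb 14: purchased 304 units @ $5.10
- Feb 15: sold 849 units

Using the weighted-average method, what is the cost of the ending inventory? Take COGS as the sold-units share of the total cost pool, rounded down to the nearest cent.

Feb 15, sell 849: 849/1113 × $10,065.45 → $7,677.95
Ending inventory (cost pool remaining) = $2,387.50
Check: goods available $10,065.45 = COGS $7,677.95 + ending $2,387.50

Ending inventory = $2,387.50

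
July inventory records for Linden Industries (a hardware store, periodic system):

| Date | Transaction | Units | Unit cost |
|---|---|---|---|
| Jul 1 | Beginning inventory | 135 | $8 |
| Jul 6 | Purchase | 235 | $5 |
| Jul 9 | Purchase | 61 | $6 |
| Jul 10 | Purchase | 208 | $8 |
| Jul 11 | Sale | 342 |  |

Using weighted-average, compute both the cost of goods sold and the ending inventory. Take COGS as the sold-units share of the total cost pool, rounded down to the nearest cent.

COGS = $2,293.38; ending inventory = $1,991.62

Jul 11, sell 342: 342/639 × $4,285.00 → $2,293.38
Ending inventory (cost pool remaining) = $1,991.62
Check: goods available $4,285.00 = COGS $2,293.38 + ending $1,991.62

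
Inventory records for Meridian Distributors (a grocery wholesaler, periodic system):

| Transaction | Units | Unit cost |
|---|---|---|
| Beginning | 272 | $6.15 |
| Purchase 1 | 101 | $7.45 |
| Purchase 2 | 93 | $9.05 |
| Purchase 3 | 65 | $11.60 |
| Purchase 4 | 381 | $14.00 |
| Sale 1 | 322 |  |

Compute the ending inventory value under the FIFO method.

Ending inventory = $7,309.60

Sale 1 (322) [FIFO — oldest first]: 272 @ $6.15 + 50 @ $7.45 = $2,045.30
Ending inventory: 51 @ $7.45 + 93 @ $9.05 + 65 @ $11.60 + 381 @ $14.00 = $7,309.60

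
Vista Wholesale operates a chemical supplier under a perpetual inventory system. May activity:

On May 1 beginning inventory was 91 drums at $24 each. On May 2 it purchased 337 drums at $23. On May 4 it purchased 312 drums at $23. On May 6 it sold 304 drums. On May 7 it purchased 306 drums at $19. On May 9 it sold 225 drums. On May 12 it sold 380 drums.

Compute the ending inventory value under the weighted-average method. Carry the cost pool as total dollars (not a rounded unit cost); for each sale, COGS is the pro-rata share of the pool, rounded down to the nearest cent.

Ending inventory = $2,934.91

After May 1: 91 on hand, pool $2,184.00 (≈ $24.0000 each)
After May 2: 428 on hand, pool $9,935.00 (≈ $23.2126 each)
After May 4: 740 on hand, pool $17,111.00 (≈ $23.1230 each)
May 6, sell 304: 304/740 × $17,111.00 → $7,029.38
After May 7: 742 on hand, pool $15,895.62 (≈ $21.4227 each)
May 9, sell 225: 225/742 × $15,895.62 → $4,820.10
May 12, sell 380: 380/517 × $11,075.52 → $8,140.61
Total COGS = $7,029.38 + $4,820.10 + $8,140.61 = $19,990.09
Ending inventory (cost pool remaining) = $2,934.91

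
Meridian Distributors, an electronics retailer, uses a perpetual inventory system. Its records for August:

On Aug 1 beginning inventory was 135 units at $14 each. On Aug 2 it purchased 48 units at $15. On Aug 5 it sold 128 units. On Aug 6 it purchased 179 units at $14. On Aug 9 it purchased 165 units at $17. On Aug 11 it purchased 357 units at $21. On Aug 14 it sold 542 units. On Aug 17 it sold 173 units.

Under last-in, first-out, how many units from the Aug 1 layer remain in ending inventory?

Aug 5, 128 sold [LIFO — newest first]: 48 @ $15 + 80 @ $14 = $1,840
Aug 14, 542 sold [LIFO — newest first]: 357 @ $21 + 165 @ $17 + 20 @ $14 = $10,582
Aug 17, 173 sold [LIFO — newest first]: 159 @ $14 + 14 @ $14 = $2,422
Total COGS = $1,840 + $10,582 + $2,422 = $14,844
Ending inventory: 41 @ $14 = $574

41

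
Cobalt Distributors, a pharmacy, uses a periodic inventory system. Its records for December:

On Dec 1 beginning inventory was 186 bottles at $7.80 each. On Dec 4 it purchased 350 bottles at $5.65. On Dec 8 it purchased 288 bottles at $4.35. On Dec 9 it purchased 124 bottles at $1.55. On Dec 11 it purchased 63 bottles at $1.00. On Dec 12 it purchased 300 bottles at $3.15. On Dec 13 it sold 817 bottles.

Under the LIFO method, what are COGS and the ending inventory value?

Dec 13, 817 sold [LIFO — newest first]: 300 @ $3.15 + 63 @ $1.00 + 124 @ $1.55 + 288 @ $4.35 + 42 @ $5.65 = $2,690.30
Ending inventory: 186 @ $7.80 + 308 @ $5.65 = $3,191.00
Check: goods available $5,881.30 = COGS $2,690.30 + ending $3,191.00

COGS = $2,690.30; ending inventory = $3,191.00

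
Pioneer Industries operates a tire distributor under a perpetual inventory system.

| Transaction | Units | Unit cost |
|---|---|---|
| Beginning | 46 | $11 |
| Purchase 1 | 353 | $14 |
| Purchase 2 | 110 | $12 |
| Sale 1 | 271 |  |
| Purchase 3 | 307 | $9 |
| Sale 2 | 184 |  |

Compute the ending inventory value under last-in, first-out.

Sale 1 (271) [LIFO — newest first]: 110 @ $12 + 161 @ $14 = $3,574
Sale 2 (184) [LIFO — newest first]: 184 @ $9 = $1,656
Total COGS = $3,574 + $1,656 = $5,230
Ending inventory: 46 @ $11 + 192 @ $14 + 123 @ $9 = $4,301
Check: goods available $9,531 = COGS $5,230 + ending $4,301

Ending inventory = $4,301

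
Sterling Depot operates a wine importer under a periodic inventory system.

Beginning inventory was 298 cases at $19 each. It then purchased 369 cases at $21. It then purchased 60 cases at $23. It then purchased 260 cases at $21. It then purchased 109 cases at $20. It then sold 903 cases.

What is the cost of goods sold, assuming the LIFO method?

Sale 1 (903) [LIFO — newest first]: 109 @ $20 + 260 @ $21 + 60 @ $23 + 369 @ $21 + 105 @ $19 = $18,764
Ending inventory: 193 @ $19 = $3,667
Check: goods available $22,431 = COGS $18,764 + ending $3,667

COGS = $18,764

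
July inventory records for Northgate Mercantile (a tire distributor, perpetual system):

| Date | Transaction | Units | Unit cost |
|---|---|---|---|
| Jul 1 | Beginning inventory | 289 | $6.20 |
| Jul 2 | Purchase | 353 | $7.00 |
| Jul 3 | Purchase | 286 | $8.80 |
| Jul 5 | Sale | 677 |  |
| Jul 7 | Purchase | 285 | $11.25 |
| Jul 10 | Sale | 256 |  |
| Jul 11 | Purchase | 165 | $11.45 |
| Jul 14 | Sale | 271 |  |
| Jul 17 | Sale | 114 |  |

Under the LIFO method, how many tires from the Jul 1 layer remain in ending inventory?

60

Jul 5, 677 sold [LIFO — newest first]: 286 @ $8.80 + 353 @ $7.00 + 38 @ $6.20 = $5,223.40
Jul 10, 256 sold [LIFO — newest first]: 256 @ $11.25 = $2,880.00
Jul 14, 271 sold [LIFO — newest first]: 165 @ $11.45 + 29 @ $11.25 + 77 @ $6.20 = $2,692.90
Jul 17, 114 sold [LIFO — newest first]: 114 @ $6.20 = $706.80
Total COGS = $5,223.40 + $2,880.00 + $2,692.90 + $706.80 = $11,503.10
Ending inventory: 60 @ $6.20 = $372.00
Check: goods available $11,875.10 = COGS $11,503.10 + ending $372.00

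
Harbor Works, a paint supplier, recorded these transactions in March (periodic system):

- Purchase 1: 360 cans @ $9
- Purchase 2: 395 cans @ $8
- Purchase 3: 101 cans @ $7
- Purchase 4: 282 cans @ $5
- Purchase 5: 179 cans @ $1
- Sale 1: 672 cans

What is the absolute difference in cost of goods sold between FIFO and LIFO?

$2,560

FIFO COGS: 360 @ $9 + 312 @ $8 = $5,736
LIFO COGS: 179 @ $1 + 282 @ $5 + 101 @ $7 + 110 @ $8 = $3,176
Difference = |$5,736 − $3,176| = $2,560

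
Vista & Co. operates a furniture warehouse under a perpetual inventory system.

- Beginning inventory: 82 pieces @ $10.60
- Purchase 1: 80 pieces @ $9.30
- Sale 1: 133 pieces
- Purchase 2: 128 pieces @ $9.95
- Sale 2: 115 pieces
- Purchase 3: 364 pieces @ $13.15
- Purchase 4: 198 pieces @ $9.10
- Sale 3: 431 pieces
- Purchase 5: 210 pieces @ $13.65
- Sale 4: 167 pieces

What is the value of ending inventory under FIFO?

Sale 1 (133) [FIFO — oldest first]: 82 @ $10.60 + 51 @ $9.30 = $1,343.50
Sale 2 (115) [FIFO — oldest first]: 29 @ $9.30 + 86 @ $9.95 = $1,125.40
Sale 3 (431) [FIFO — oldest first]: 42 @ $9.95 + 364 @ $13.15 + 25 @ $9.10 = $5,432.00
Sale 4 (167) [FIFO — oldest first]: 167 @ $9.10 = $1,519.70
Total COGS = $1,343.50 + $1,125.40 + $5,432.00 + $1,519.70 = $9,420.60
Ending inventory: 6 @ $9.10 + 210 @ $13.65 = $2,921.10

Ending inventory = $2,921.10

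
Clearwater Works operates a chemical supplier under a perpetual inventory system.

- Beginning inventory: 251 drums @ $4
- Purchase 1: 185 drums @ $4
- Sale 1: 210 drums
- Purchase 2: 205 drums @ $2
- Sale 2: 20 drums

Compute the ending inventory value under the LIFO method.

Sale 1 (210) [LIFO — newest first]: 185 @ $4 + 25 @ $4 = $840
Sale 2 (20) [LIFO — newest first]: 20 @ $2 = $40
Total COGS = $840 + $40 = $880
Ending inventory: 226 @ $4 + 185 @ $2 = $1,274

Ending inventory = $1,274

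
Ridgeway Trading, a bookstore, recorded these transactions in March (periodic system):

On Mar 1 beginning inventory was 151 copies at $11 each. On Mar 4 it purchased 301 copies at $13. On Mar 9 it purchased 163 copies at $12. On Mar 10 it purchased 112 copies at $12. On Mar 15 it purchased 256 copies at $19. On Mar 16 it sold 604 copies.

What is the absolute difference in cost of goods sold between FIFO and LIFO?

FIFO COGS: 151 @ $11 + 301 @ $13 + 152 @ $12 = $7,398
LIFO COGS: 256 @ $19 + 112 @ $12 + 163 @ $12 + 73 @ $13 = $9,113
Difference = |$7,398 − $9,113| = $1,715

$1,715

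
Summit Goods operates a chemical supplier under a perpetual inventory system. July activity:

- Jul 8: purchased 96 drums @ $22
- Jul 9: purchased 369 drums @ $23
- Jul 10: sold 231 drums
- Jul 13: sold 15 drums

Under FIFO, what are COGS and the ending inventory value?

Jul 10, 231 sold [FIFO — oldest first]: 96 @ $22 + 135 @ $23 = $5,217
Jul 13, 15 sold [FIFO — oldest first]: 15 @ $23 = $345
Total COGS = $5,217 + $345 = $5,562
Ending inventory: 219 @ $23 = $5,037
Check: goods available $10,599 = COGS $5,562 + ending $5,037

COGS = $5,562; ending inventory = $5,037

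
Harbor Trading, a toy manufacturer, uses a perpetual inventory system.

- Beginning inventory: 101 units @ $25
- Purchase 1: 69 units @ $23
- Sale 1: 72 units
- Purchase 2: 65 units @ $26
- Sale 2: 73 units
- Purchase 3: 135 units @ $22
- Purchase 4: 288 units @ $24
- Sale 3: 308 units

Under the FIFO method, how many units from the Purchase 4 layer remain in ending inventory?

205

Sale 1 (72) [FIFO — oldest first]: 72 @ $25 = $1,800
Sale 2 (73) [FIFO — oldest first]: 29 @ $25 + 44 @ $23 = $1,737
Sale 3 (308) [FIFO — oldest first]: 25 @ $23 + 65 @ $26 + 135 @ $22 + 83 @ $24 = $7,227
Total COGS = $1,800 + $1,737 + $7,227 = $10,764
Ending inventory: 205 @ $24 = $4,920
Check: goods available $15,684 = COGS $10,764 + ending $4,920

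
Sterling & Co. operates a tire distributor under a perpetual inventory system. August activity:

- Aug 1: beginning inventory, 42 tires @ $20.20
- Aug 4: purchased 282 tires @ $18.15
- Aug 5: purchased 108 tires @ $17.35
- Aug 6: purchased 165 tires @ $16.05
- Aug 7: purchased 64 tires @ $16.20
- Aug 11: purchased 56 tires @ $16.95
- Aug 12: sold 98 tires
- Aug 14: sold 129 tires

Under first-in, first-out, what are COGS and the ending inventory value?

Aug 12, 98 sold [FIFO — oldest first]: 42 @ $20.20 + 56 @ $18.15 = $1,864.80
Aug 14, 129 sold [FIFO — oldest first]: 129 @ $18.15 = $2,341.35
Total COGS = $1,864.80 + $2,341.35 = $4,206.15
Ending inventory: 97 @ $18.15 + 108 @ $17.35 + 165 @ $16.05 + 64 @ $16.20 + 56 @ $16.95 = $8,268.60

COGS = $4,206.15; ending inventory = $8,268.60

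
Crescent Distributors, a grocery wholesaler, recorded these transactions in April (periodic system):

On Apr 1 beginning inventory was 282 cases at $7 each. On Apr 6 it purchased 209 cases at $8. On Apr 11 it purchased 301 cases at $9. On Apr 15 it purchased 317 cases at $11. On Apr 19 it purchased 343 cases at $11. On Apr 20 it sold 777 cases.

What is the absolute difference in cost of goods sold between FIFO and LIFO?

$2,093

FIFO COGS: 282 @ $7 + 209 @ $8 + 286 @ $9 = $6,220
LIFO COGS: 343 @ $11 + 317 @ $11 + 117 @ $9 = $8,313
Difference = |$6,220 − $8,313| = $2,093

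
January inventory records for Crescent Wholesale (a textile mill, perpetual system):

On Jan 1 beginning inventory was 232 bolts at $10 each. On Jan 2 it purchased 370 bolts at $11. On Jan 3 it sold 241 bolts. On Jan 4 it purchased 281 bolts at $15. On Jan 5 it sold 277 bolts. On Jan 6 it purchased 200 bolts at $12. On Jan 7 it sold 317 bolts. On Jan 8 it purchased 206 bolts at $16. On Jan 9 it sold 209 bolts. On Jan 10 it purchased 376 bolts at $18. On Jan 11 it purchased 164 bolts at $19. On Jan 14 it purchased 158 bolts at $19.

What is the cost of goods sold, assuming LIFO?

Jan 3, 241 sold [LIFO — newest first]: 241 @ $11 = $2,651
Jan 5, 277 sold [LIFO — newest first]: 277 @ $15 = $4,155
Jan 7, 317 sold [LIFO — newest first]: 200 @ $12 + 4 @ $15 + 113 @ $11 = $3,703
Jan 9, 209 sold [LIFO — newest first]: 206 @ $16 + 3 @ $11 = $3,329
Total COGS = $2,651 + $4,155 + $3,703 + $3,329 = $13,838
Ending inventory: 232 @ $10 + 13 @ $11 + 376 @ $18 + 164 @ $19 + 158 @ $19 = $15,349

COGS = $13,838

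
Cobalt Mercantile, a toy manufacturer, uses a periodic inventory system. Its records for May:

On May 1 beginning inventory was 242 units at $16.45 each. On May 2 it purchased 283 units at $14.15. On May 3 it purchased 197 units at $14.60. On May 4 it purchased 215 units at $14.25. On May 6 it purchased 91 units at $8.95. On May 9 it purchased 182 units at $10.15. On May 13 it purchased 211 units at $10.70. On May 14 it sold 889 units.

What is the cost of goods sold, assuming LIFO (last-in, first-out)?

COGS = $10,757.20

May 14, 889 sold [LIFO — newest first]: 211 @ $10.70 + 182 @ $10.15 + 91 @ $8.95 + 215 @ $14.25 + 190 @ $14.60 = $10,757.20
Ending inventory: 242 @ $16.45 + 283 @ $14.15 + 7 @ $14.60 = $8,087.55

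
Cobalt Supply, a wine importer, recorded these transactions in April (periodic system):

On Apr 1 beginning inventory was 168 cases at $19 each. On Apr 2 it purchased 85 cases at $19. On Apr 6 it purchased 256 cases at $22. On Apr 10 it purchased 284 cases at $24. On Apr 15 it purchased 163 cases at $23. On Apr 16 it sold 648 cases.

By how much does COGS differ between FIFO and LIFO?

FIFO COGS: 168 @ $19 + 85 @ $19 + 256 @ $22 + 139 @ $24 = $13,775
LIFO COGS: 163 @ $23 + 284 @ $24 + 201 @ $22 = $14,987
Difference = |$13,775 − $14,987| = $1,212

$1,212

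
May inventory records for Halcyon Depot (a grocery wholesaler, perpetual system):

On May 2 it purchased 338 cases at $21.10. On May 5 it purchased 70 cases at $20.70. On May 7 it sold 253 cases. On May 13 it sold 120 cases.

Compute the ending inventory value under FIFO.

May 7, 253 sold [FIFO — oldest first]: 253 @ $21.10 = $5,338.30
May 13, 120 sold [FIFO — oldest first]: 85 @ $21.10 + 35 @ $20.70 = $2,518.00
Total COGS = $5,338.30 + $2,518.00 = $7,856.30
Ending inventory: 35 @ $20.70 = $724.50

Ending inventory = $724.50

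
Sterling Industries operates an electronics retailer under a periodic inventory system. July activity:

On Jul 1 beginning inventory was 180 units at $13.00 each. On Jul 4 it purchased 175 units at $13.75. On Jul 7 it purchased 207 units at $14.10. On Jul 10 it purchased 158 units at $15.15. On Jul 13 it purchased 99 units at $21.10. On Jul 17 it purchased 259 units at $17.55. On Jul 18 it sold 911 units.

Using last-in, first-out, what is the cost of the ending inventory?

Ending inventory = $2,171.00

Jul 18, 911 sold [LIFO — newest first]: 259 @ $17.55 + 99 @ $21.10 + 158 @ $15.15 + 207 @ $14.10 + 175 @ $13.75 + 13 @ $13.00 = $14,522.00
Ending inventory: 167 @ $13.00 = $2,171.00
Check: goods available $16,693.00 = COGS $14,522.00 + ending $2,171.00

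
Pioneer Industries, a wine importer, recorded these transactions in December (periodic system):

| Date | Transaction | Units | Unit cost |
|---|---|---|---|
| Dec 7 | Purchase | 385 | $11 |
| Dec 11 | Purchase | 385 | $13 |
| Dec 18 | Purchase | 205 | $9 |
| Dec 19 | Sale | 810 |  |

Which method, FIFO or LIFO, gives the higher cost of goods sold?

FIFO

FIFO COGS: 385 @ $11 + 385 @ $13 + 40 @ $9 = $9,600
LIFO COGS: 205 @ $9 + 385 @ $13 + 220 @ $11 = $9,270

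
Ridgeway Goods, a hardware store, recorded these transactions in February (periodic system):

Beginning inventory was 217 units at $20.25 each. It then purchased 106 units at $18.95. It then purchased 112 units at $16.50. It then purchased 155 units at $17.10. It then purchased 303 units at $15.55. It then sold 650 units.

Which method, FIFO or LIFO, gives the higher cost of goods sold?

FIFO

FIFO COGS: 217 @ $20.25 + 106 @ $18.95 + 112 @ $16.50 + 155 @ $17.10 + 60 @ $15.55 = $11,834.45
LIFO COGS: 303 @ $15.55 + 155 @ $17.10 + 112 @ $16.50 + 80 @ $18.95 = $10,726.15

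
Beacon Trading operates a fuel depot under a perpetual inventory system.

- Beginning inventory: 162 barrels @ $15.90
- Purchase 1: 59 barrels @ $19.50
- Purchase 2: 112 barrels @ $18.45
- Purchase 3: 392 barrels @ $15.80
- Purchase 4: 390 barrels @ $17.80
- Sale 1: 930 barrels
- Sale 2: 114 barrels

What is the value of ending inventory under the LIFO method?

Sale 1 (930) [LIFO — newest first]: 390 @ $17.80 + 392 @ $15.80 + 112 @ $18.45 + 36 @ $19.50 = $15,904.00
Sale 2 (114) [LIFO — newest first]: 23 @ $19.50 + 91 @ $15.90 = $1,895.40
Total COGS = $15,904.00 + $1,895.40 = $17,799.40
Ending inventory: 71 @ $15.90 = $1,128.90
Check: goods available $18,928.30 = COGS $17,799.40 + ending $1,128.90

Ending inventory = $1,128.90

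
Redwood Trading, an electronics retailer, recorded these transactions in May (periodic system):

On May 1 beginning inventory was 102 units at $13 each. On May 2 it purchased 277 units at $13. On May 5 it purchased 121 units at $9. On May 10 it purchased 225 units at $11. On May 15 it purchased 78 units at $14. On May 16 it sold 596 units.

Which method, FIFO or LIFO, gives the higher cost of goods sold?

FIFO

FIFO COGS: 102 @ $13 + 277 @ $13 + 121 @ $9 + 96 @ $11 = $7,072
LIFO COGS: 78 @ $14 + 225 @ $11 + 121 @ $9 + 172 @ $13 = $6,892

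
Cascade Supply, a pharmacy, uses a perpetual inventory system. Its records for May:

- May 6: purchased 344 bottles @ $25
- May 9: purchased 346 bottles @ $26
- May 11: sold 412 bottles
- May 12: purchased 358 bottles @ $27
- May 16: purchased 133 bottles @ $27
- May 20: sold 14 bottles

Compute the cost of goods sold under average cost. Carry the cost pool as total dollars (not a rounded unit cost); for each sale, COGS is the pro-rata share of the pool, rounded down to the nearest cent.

After May 6: 344 on hand, pool $8,600.00 (≈ $25.0000 each)
After May 9: 690 on hand, pool $17,596.00 (≈ $25.5014 each)
May 11, sell 412: 412/690 × $17,596.00 → $10,506.59
After May 12: 636 on hand, pool $16,755.41 (≈ $26.3450 each)
After May 16: 769 on hand, pool $20,346.41 (≈ $26.4583 each)
May 20, sell 14: 14/769 × $20,346.41 → $370.41
Total COGS = $10,506.59 + $370.41 = $10,877.00
Ending inventory (cost pool remaining) = $19,976.00
Check: goods available $30,853.00 = COGS $10,877.00 + ending $19,976.00

COGS = $10,877.00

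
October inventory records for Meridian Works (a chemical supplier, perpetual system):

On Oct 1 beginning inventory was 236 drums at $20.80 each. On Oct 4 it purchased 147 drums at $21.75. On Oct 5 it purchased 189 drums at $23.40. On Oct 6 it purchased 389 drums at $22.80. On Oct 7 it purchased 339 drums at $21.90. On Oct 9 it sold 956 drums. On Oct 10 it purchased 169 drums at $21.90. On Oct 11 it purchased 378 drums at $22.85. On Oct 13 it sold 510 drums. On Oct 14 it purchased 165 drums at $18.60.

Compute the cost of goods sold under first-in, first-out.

COGS = $32,457.35

Oct 9, 956 sold [FIFO — oldest first]: 236 @ $20.80 + 147 @ $21.75 + 189 @ $23.40 + 384 @ $22.80 = $21,283.85
Oct 13, 510 sold [FIFO — oldest first]: 5 @ $22.80 + 339 @ $21.90 + 166 @ $21.90 = $11,173.50
Total COGS = $21,283.85 + $11,173.50 = $32,457.35
Ending inventory: 3 @ $21.90 + 378 @ $22.85 + 165 @ $18.60 = $11,772.00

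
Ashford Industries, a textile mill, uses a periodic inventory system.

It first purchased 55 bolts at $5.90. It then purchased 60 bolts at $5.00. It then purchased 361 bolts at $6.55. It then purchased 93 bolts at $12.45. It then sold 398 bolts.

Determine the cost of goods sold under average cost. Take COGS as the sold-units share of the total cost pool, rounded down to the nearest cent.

COGS = $2,900.64

Sale 1, sell 398: 398/569 × $4,146.90 → $2,900.64
Ending inventory (cost pool remaining) = $1,246.26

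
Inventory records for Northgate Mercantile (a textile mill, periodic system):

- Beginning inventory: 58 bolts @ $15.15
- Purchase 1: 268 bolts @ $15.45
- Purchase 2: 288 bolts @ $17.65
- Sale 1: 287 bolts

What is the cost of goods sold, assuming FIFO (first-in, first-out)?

Sale 1 (287) [FIFO — oldest first]: 58 @ $15.15 + 229 @ $15.45 = $4,416.75
Ending inventory: 39 @ $15.45 + 288 @ $17.65 = $5,685.75

COGS = $4,416.75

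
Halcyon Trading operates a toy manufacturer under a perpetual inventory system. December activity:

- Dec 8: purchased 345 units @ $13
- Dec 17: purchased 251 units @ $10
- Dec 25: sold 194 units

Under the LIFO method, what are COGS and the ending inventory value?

COGS = $1,940; ending inventory = $5,055

Dec 25, 194 sold [LIFO — newest first]: 194 @ $10 = $1,940
Ending inventory: 345 @ $13 + 57 @ $10 = $5,055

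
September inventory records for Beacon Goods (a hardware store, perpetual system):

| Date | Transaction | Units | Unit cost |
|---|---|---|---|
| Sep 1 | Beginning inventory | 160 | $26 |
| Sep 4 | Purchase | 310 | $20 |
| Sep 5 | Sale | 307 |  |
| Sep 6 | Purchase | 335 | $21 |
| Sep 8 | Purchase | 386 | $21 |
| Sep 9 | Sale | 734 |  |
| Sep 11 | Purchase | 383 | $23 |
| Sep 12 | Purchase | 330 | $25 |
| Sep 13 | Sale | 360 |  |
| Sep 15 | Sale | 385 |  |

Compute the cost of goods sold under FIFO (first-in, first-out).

Sep 5, 307 sold [FIFO — oldest first]: 160 @ $26 + 147 @ $20 = $7,100
Sep 9, 734 sold [FIFO — oldest first]: 163 @ $20 + 335 @ $21 + 236 @ $21 = $15,251
Sep 13, 360 sold [FIFO — oldest first]: 150 @ $21 + 210 @ $23 = $7,980
Sep 15, 385 sold [FIFO — oldest first]: 173 @ $23 + 212 @ $25 = $9,279
Total COGS = $7,100 + $15,251 + $7,980 + $9,279 = $39,610
Ending inventory: 118 @ $25 = $2,950

COGS = $39,610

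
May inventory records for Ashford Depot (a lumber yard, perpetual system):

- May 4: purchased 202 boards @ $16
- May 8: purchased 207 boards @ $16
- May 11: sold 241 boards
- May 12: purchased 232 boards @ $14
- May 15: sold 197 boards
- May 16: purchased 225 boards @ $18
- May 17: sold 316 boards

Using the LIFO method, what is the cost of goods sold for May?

COGS = $12,050

May 11, 241 sold [LIFO — newest first]: 207 @ $16 + 34 @ $16 = $3,856
May 15, 197 sold [LIFO — newest first]: 197 @ $14 = $2,758
May 17, 316 sold [LIFO — newest first]: 225 @ $18 + 35 @ $14 + 56 @ $16 = $5,436
Total COGS = $3,856 + $2,758 + $5,436 = $12,050
Ending inventory: 112 @ $16 = $1,792
Check: goods available $13,842 = COGS $12,050 + ending $1,792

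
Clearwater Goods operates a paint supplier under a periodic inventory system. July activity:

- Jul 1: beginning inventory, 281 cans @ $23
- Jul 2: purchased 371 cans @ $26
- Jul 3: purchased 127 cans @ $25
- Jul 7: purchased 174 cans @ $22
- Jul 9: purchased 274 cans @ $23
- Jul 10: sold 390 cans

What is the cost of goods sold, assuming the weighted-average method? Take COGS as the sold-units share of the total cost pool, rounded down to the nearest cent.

Jul 10, sell 390: 390/1227 × $29,414.00 → $9,349.19
Ending inventory (cost pool remaining) = $20,064.81

COGS = $9,349.19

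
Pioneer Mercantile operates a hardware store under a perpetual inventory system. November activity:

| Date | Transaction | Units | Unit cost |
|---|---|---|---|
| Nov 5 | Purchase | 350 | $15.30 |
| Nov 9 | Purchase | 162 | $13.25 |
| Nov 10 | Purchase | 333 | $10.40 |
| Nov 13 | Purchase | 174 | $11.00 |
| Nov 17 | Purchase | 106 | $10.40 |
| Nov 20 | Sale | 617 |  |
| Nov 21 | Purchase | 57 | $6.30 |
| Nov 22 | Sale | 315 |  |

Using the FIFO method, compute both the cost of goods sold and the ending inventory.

COGS = $11,921.70; ending inventory = $2,418.50

Nov 20, 617 sold [FIFO — oldest first]: 350 @ $15.30 + 162 @ $13.25 + 105 @ $10.40 = $8,593.50
Nov 22, 315 sold [FIFO — oldest first]: 228 @ $10.40 + 87 @ $11.00 = $3,328.20
Total COGS = $8,593.50 + $3,328.20 = $11,921.70
Ending inventory: 87 @ $11.00 + 106 @ $10.40 + 57 @ $6.30 = $2,418.50
Check: goods available $14,340.20 = COGS $11,921.70 + ending $2,418.50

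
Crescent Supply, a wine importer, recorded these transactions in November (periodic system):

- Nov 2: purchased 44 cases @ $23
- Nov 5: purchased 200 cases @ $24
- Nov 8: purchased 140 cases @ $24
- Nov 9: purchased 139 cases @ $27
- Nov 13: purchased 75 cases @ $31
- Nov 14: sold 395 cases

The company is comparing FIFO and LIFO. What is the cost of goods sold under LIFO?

FIFO COGS: 44 @ $23 + 200 @ $24 + 140 @ $24 + 11 @ $27 = $9,469
LIFO COGS: 75 @ $31 + 139 @ $27 + 140 @ $24 + 41 @ $24 = $10,422

COGS = $10,422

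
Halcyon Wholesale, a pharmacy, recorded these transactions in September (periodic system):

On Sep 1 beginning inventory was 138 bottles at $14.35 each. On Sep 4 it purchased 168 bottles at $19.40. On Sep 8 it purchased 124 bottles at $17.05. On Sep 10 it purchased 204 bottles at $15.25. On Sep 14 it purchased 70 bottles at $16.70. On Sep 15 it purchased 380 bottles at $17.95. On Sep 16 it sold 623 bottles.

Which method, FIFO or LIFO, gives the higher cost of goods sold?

FIFO COGS: 138 @ $14.35 + 168 @ $19.40 + 124 @ $17.05 + 193 @ $15.25 = $10,296.95
LIFO COGS: 380 @ $17.95 + 70 @ $16.70 + 173 @ $15.25 = $10,628.25

LIFO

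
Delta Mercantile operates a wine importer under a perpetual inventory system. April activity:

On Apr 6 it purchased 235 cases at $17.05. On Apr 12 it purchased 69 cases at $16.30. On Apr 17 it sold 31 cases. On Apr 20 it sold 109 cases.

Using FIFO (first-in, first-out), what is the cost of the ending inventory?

Ending inventory = $2,744.45

Apr 17, 31 sold [FIFO — oldest first]: 31 @ $17.05 = $528.55
Apr 20, 109 sold [FIFO — oldest first]: 109 @ $17.05 = $1,858.45
Total COGS = $528.55 + $1,858.45 = $2,387.00
Ending inventory: 95 @ $17.05 + 69 @ $16.30 = $2,744.45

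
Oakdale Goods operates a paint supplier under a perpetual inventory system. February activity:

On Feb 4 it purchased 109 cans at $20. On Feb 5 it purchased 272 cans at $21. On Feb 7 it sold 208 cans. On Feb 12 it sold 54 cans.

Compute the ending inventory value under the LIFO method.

Ending inventory = $2,390

Feb 7, 208 sold [LIFO — newest first]: 208 @ $21 = $4,368
Feb 12, 54 sold [LIFO — newest first]: 54 @ $21 = $1,134
Total COGS = $4,368 + $1,134 = $5,502
Ending inventory: 109 @ $20 + 10 @ $21 = $2,390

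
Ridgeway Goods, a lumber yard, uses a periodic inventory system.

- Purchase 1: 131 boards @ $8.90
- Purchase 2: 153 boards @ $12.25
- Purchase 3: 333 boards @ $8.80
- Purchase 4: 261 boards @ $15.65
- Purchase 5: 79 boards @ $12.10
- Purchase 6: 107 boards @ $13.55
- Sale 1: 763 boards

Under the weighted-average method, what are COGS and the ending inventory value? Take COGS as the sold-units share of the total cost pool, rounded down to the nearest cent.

Sale 1, sell 763: 763/1064 × $12,460.95 → $8,935.81
Ending inventory (cost pool remaining) = $3,525.14
Check: goods available $12,460.95 = COGS $8,935.81 + ending $3,525.14

COGS = $8,935.81; ending inventory = $3,525.14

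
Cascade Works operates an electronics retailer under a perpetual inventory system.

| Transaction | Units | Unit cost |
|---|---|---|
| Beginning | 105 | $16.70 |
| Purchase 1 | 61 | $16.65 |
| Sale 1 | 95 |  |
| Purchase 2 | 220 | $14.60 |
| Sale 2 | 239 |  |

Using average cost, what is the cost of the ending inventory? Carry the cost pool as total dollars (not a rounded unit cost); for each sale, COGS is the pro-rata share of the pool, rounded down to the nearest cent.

After Beginning: 105 on hand, pool $1,753.50 (≈ $16.7000 each)
After Purchase 1: 166 on hand, pool $2,769.15 (≈ $16.6816 each)
Sale 1, sell 95: 95/166 × $2,769.15 → $1,584.75
After Purchase 2: 291 on hand, pool $4,396.40 (≈ $15.1079 each)
Sale 2, sell 239: 239/291 × $4,396.40 → $3,610.78
Total COGS = $1,584.75 + $3,610.78 = $5,195.53
Ending inventory (cost pool remaining) = $785.62
Check: goods available $5,981.15 = COGS $5,195.53 + ending $785.62

Ending inventory = $785.62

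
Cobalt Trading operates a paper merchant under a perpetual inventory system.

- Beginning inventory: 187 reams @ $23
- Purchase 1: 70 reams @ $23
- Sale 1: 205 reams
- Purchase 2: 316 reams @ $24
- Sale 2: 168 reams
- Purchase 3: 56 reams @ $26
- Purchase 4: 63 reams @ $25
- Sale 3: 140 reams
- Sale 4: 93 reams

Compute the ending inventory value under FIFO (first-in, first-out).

Sale 1 (205) [FIFO — oldest first]: 187 @ $23 + 18 @ $23 = $4,715
Sale 2 (168) [FIFO — oldest first]: 52 @ $23 + 116 @ $24 = $3,980
Sale 3 (140) [FIFO — oldest first]: 140 @ $24 = $3,360
Sale 4 (93) [FIFO — oldest first]: 60 @ $24 + 33 @ $26 = $2,298
Total COGS = $4,715 + $3,980 + $3,360 + $2,298 = $14,353
Ending inventory: 23 @ $26 + 63 @ $25 = $2,173
Check: goods available $16,526 = COGS $14,353 + ending $2,173

Ending inventory = $2,173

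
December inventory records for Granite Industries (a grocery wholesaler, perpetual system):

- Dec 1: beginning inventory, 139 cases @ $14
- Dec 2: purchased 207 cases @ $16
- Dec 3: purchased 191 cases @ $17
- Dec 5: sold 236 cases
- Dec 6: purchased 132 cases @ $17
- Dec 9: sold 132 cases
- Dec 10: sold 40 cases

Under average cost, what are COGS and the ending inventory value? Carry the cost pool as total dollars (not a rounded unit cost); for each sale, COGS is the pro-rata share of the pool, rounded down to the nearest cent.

COGS = $6,522.82; ending inventory = $4,226.18

After Dec 1: 139 on hand, pool $1,946.00 (≈ $14.0000 each)
After Dec 2: 346 on hand, pool $5,258.00 (≈ $15.1965 each)
After Dec 3: 537 on hand, pool $8,505.00 (≈ $15.8380 each)
Dec 5, sell 236: 236/537 × $8,505.00 → $3,737.76
After Dec 6: 433 on hand, pool $7,011.24 (≈ $16.1922 each)
Dec 9, sell 132: 132/433 × $7,011.24 → $2,137.37
Dec 10, sell 40: 40/301 × $4,873.87 → $647.69
Total COGS = $3,737.76 + $2,137.37 + $647.69 = $6,522.82
Ending inventory (cost pool remaining) = $4,226.18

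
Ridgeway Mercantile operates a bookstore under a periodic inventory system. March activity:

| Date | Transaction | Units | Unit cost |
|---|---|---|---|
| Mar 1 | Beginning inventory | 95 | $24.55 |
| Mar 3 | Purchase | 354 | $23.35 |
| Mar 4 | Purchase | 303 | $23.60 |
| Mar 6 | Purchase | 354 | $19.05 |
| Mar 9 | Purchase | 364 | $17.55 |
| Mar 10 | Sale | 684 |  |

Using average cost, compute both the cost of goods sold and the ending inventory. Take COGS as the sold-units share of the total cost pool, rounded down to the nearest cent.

COGS = $14,369.04; ending inventory = $16,511.81

Mar 10, sell 684: 684/1470 × $30,880.85 → $14,369.04
Ending inventory (cost pool remaining) = $16,511.81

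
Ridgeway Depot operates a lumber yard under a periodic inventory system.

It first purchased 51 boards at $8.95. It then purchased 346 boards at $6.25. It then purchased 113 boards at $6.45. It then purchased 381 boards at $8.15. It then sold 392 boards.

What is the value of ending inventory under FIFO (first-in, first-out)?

Ending inventory = $3,865.25

Sale 1 (392) [FIFO — oldest first]: 51 @ $8.95 + 341 @ $6.25 = $2,587.70
Ending inventory: 5 @ $6.25 + 113 @ $6.45 + 381 @ $8.15 = $3,865.25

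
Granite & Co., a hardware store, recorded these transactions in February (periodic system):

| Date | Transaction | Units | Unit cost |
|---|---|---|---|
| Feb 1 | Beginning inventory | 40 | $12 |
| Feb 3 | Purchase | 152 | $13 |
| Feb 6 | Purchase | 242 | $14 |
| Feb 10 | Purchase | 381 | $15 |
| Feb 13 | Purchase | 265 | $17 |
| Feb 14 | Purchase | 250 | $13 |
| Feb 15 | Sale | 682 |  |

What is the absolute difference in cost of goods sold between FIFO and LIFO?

FIFO COGS: 40 @ $12 + 152 @ $13 + 242 @ $14 + 248 @ $15 = $9,564
LIFO COGS: 250 @ $13 + 265 @ $17 + 167 @ $15 = $10,260
Difference = |$9,564 − $10,260| = $696

$696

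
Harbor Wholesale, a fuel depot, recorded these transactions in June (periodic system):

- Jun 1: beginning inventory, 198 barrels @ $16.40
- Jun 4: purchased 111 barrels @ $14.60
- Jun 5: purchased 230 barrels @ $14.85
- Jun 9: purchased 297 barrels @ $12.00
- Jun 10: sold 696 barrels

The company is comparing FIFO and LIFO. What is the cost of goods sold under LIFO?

COGS = $9,551.30

FIFO COGS: 198 @ $16.40 + 111 @ $14.60 + 230 @ $14.85 + 157 @ $12.00 = $10,167.30
LIFO COGS: 297 @ $12.00 + 230 @ $14.85 + 111 @ $14.60 + 58 @ $16.40 = $9,551.30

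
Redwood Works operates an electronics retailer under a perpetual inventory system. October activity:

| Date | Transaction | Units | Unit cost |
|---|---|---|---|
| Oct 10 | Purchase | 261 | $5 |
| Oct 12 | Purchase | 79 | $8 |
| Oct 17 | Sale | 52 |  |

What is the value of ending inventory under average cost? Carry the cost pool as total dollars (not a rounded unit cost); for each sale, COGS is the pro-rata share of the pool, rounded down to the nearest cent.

After Oct 10: 261 on hand, pool $1,305.00 (≈ $5.0000 each)
After Oct 12: 340 on hand, pool $1,937.00 (≈ $5.6971 each)
Oct 17, sell 52: 52/340 × $1,937.00 → $296.24
Ending inventory (cost pool remaining) = $1,640.76

Ending inventory = $1,640.76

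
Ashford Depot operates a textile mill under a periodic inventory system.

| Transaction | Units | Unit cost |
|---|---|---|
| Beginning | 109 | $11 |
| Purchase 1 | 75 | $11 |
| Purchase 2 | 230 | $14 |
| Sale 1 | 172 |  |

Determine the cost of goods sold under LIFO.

Sale 1 (172) [LIFO — newest first]: 172 @ $14 = $2,408
Ending inventory: 109 @ $11 + 75 @ $11 + 58 @ $14 = $2,836
Check: goods available $5,244 = COGS $2,408 + ending $2,836

COGS = $2,408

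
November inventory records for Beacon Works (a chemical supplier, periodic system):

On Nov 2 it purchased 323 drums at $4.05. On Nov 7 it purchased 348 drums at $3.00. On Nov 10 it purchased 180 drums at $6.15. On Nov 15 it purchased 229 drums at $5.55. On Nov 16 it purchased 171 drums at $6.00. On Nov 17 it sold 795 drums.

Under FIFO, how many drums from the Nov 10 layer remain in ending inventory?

Nov 17, 795 sold [FIFO — oldest first]: 323 @ $4.05 + 348 @ $3.00 + 124 @ $6.15 = $3,114.75
Ending inventory: 56 @ $6.15 + 229 @ $5.55 + 171 @ $6.00 = $2,641.35

56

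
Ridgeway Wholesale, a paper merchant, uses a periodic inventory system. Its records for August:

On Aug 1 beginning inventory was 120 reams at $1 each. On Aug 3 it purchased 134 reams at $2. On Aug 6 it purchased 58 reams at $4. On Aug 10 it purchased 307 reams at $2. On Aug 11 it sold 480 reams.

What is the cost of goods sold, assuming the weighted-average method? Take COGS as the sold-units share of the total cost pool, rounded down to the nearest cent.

COGS = $956.89

Aug 11, sell 480: 480/619 × $1,234.00 → $956.89
Ending inventory (cost pool remaining) = $277.11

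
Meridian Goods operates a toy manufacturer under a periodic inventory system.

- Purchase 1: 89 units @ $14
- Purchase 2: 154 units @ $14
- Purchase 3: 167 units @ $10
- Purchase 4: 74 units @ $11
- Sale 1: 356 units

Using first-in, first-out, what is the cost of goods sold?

COGS = $4,532

Sale 1 (356) [FIFO — oldest first]: 89 @ $14 + 154 @ $14 + 113 @ $10 = $4,532
Ending inventory: 54 @ $10 + 74 @ $11 = $1,354
Check: goods available $5,886 = COGS $4,532 + ending $1,354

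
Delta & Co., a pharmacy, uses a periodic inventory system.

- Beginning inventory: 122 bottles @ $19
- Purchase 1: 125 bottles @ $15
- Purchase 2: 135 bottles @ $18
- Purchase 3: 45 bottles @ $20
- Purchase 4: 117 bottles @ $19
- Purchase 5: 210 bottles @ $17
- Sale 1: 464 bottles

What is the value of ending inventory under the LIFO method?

Sale 1 (464) [LIFO — newest first]: 210 @ $17 + 117 @ $19 + 45 @ $20 + 92 @ $18 = $8,349
Ending inventory: 122 @ $19 + 125 @ $15 + 43 @ $18 = $4,967

Ending inventory = $4,967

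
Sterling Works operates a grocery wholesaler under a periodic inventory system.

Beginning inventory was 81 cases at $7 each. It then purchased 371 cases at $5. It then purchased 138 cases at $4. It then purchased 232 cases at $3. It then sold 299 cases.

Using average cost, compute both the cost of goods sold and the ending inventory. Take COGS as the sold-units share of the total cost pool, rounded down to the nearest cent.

Sale 1, sell 299: 299/822 × $3,670.00 → $1,334.95
Ending inventory (cost pool remaining) = $2,335.05

COGS = $1,334.95; ending inventory = $2,335.05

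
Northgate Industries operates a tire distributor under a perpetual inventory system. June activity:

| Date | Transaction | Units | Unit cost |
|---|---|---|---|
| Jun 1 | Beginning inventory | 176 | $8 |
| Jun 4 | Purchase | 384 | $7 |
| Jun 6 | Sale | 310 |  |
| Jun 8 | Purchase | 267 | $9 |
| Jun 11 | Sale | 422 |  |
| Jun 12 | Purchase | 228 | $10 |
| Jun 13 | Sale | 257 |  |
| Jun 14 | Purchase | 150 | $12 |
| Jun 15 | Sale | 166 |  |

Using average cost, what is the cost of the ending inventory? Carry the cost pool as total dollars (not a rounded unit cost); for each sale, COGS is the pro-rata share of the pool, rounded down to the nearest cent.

After Jun 1: 176 on hand, pool $1,408.00 (≈ $8.0000 each)
After Jun 4: 560 on hand, pool $4,096.00 (≈ $7.3143 each)
Jun 6, sell 310: 310/560 × $4,096.00 → $2,267.42
After Jun 8: 517 on hand, pool $4,231.58 (≈ $8.1849 each)
Jun 11, sell 422: 422/517 × $4,231.58 → $3,454.01
After Jun 12: 323 on hand, pool $3,057.57 (≈ $9.4662 each)
Jun 13, sell 257: 257/323 × $3,057.57 → $2,432.80
After Jun 14: 216 on hand, pool $2,424.77 (≈ $11.2258 each)
Jun 15, sell 166: 166/216 × $2,424.77 → $1,863.48
Total COGS = $2,267.42 + $3,454.01 + $2,432.80 + $1,863.48 = $10,017.71
Ending inventory (cost pool remaining) = $561.29

Ending inventory = $561.29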